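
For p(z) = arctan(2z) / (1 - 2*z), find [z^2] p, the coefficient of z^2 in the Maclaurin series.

4

Multiply the numerator's expansion by the denominator's geometric series.
p(0) = 0
p′(0) = 2
p′′(0) = 8
So c_2 = p′′(0)/2! = 4.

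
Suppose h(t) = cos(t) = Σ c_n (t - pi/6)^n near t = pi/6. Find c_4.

sqrt(3)/48

c_4 = h^(4)(pi/6)/4! = sqrt(3)/48.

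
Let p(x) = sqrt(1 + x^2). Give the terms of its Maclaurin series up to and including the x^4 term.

-x^4/8 + x^2/2 + 1

p(0) = 1
p′(0) = 0
p′′(0) = 1
p′′′(0) = 0
p^(4)(0) = -3
Dividing each by k! gives the coefficients c_0, ..., c_4.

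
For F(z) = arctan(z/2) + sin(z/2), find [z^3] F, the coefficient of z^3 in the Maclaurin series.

-1/16

Expand each term separately and add.
F(0) = 0
F′(0) = 1
F′′(0) = 0
F′′′(0) = -3/8
So c_3 = F′′′(0)/3! = -1/16.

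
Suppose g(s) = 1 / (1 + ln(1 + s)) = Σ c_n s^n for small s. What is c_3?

-7/3

Write 1/(1+u) = 1 - u + u^2 - u^3 + ... and substitute the series for u.
g(0) = 1
g′(0) = -1
g′′(0) = 3
g′′′(0) = -14
Then c_k = g^(k)(0)/k! gives each Taylor coefficient.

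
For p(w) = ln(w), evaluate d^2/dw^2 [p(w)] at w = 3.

The coefficient of (w - 3)^2 in the expansion is -1/18, so p′′(3) = 2! * (-1/18) = -1/9.

-1/9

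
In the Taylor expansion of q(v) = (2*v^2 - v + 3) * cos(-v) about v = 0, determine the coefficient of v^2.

Multiply each power in the prefactor through the base expansion.

1/2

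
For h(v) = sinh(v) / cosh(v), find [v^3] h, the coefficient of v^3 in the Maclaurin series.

Divide the numerator series by the denominator series (power-series long division).
[v^0] = 0;  [v^1] = 1;  [v^2] = 0;  [v^3] = -1/3.

-1/3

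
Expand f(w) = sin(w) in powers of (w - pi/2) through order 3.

[(w - pi/2)^0] = 1;  [(w - pi/2)^1] = 0;  [(w - pi/2)^2] = -1/2;  [(w - pi/2)^3] = 0.

1 - (w - pi/2)^2/2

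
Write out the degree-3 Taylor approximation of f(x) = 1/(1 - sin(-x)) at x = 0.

-5*x^3/6 + x^2 - x + 1

Plug the Maclaurin series of the inner function into that of the outer and collect terms.
f(0) = 1
f′(0) = -1
f′′(0) = 2
f′′′(0) = -5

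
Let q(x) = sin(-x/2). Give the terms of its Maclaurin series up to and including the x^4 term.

x^3/48 - x/2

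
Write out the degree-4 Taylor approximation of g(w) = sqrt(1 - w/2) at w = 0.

-5*w^4/2048 - w^3/128 - w^2/32 - w/4 + 1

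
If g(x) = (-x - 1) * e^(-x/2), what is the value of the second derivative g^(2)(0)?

3/4

Distribute the polynomial across the series and collect like powers.
The coefficient of x^2 in the expansion is 3/8, so g′′(0) = 2! * (3/8) = 3/4.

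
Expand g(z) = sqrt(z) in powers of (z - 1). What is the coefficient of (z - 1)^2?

-1/8

Compute the successive derivatives at the expansion point and divide by k!.
g(1) = 1
g′(1) = 1/2
g′′(1) = -1/4
So c_2 = g′′(1)/2! = -1/8.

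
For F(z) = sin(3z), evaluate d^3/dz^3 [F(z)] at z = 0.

The coefficient of z^3 in the expansion is -9/2, so F′′′(0) = 3! * (-9/2) = -27.

-27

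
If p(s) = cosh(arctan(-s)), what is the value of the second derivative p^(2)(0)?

Let u equal the inner series; expand the outer function in u and truncate.
From the series, [s^2] p = 1/2; multiply by 2! = 2 to get 1.

1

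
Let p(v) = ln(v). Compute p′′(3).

The coefficient of (v - 3)^2 in the expansion is -1/18, so p′′(3) = 2! * (-1/18) = -1/9.

-1/9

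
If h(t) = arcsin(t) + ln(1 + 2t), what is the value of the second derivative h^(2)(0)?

Expand each term separately and add.
The coefficient of t^2 in the expansion is -2, so h′′(0) = 2! * (-2) = -4.

-4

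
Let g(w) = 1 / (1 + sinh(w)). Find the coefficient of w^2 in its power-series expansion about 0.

Use the geometric series for the reciprocal, then substitute.
g(0) = 1
g′(0) = -1
g′′(0) = 2
So c_2 = g′′(0)/2! = 1.

1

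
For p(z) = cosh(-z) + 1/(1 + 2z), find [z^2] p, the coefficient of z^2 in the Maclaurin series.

9/2

Combine the two series term by term.
So c_2 = p′′(0)/2! = 9/2.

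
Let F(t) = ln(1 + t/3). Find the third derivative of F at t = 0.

2/27

Apply the Taylor formula c_k = f^(k)(a)/k!.
From the series, [t^3] F = 1/81; multiply by 3! = 6 to get 2/27.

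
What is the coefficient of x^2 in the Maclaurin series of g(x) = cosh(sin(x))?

1/2

Plug the Maclaurin series of the inner function into that of the outer and collect terms.
g(0) = 1
g′(0) = 0
g′′(0) = 1
So c_2 = g′′(0)/2! = 1/2.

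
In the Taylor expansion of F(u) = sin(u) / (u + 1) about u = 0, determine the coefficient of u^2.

-1

Multiply the numerator's expansion by the denominator's geometric series.
F(0) = 0
F′(0) = 1
F′′(0) = -2
The Taylor polynomial is Σ F^(k)(0)/k! · u^k.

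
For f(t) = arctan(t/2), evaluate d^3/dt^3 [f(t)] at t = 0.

-1/4

From the series, [t^3] f = -1/24; multiply by 3! = 6 to get -1/4.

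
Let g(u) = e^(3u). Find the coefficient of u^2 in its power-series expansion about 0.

9/2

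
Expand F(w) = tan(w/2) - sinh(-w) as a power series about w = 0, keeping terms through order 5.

Add the two expansions coefficient-wise.
F(0) = 0
F′(0) = 3/2
F′′(0) = 0
F′′′(0) = 5/4
F^(4)(0) = 0
F^(5)(0) = 3/2

w^5/80 + 5*w^3/24 + 3*w/2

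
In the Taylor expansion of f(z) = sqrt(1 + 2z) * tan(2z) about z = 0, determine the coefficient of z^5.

101/60

Expand each factor separately, then convolve coefficients.
So c_5 = f^(5)(0)/5! = 101/60.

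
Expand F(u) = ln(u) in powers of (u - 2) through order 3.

F(2) = ln(2)
F′(2) = 1/2
F′′(2) = -1/4
F′′′(2) = 1/4
Dividing each by k! gives the coefficients c_0, ..., c_3.

(u - 2)^3/24 - (u - 2)^2/8 + (u - 2)/2 + ln(2)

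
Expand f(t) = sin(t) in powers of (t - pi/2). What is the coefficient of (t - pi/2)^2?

-1/2

Differentiate repeatedly and evaluate at the center.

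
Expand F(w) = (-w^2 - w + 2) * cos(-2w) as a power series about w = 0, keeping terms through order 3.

Shift and add copies of the series according to the polynomial's terms.
F(0) = 2
F′(0) = -1
F′′(0) = -10
F′′′(0) = 12

2*w^3 - 5*w^2 - w + 2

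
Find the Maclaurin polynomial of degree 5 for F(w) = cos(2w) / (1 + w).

Write out both Maclaurin series and multiply, keeping only the needed powers.
[w^0] = 1;  [w^1] = -1;  [w^2] = -1;  [w^3] = 1;  [w^4] = -1/3;  [w^5] = 1/3.

w^5/3 - w^4/3 + w^3 - w^2 - w + 1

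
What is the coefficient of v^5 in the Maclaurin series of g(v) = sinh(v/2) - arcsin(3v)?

Combine the two series term by term.
g(0) = 0
g′(0) = -5/2
g′′(0) = 0
g′′′(0) = -215/8
g^(4)(0) = 0
g^(5)(0) = -69983/32

-69983/3840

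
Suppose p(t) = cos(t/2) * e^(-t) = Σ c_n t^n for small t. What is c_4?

Multiply the two series term by term and collect like powers.
p(0) = 1
p′(0) = -1
p′′(0) = 3/4
p′′′(0) = -1/4
p^(4)(0) = -7/16
So c_4 = p^(4)(0)/4! = -7/384.

-7/384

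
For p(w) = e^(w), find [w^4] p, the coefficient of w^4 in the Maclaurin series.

1/24

[w^0] = 1;  [w^1] = 1;  [w^2] = 1/2;  [w^3] = 1/6;  [w^4] = 1/24.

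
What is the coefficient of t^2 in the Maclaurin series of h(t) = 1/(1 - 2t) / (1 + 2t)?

4

Take the Cauchy product of the two expansions.
h(0) = 1
h′(0) = 0
h′′(0) = 8
Dividing each by k! gives the coefficients c_0, ..., c_2.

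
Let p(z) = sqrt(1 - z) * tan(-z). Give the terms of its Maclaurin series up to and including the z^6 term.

Multiply the two series term by term and collect like powers.
p(0) = 0
p′(0) = -1
p′′(0) = 1
p′′′(0) = -5/4
p^(4)(0) = 11/2
p^(5)(0) = -101/16
p^(6)(0) = 1323/16
Then c_k = p^(k)(0)/k! gives each Taylor coefficient.

147*z^6/1280 - 101*z^5/1920 + 11*z^4/48 - 5*z^3/24 + z^2/2 - z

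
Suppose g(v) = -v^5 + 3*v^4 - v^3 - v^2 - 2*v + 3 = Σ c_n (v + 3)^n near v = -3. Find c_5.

g(-3) = 513
g′(-3) = -752
g′′(-3) = 880
g′′′(-3) = -762
g^(4)(-3) = 432
g^(5)(-3) = -120
So c_5 = g^(5)(-3)/5! = -1.

-1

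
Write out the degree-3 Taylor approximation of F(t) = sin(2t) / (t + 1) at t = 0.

Use 1/(1 - r) = Σ r^k on the denominator, then take the Cauchy product.
F(0) = 0
F′(0) = 2
F′′(0) = -4
F′′′(0) = 4
Dividing each by k! gives the coefficients c_0, ..., c_3.

2*t^3/3 - 2*t^2 + 2*t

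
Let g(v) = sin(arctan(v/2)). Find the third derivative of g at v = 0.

Let u equal the inner series; expand the outer function in u and truncate.
The coefficient of v^3 in the expansion is -1/16, so g′′′(0) = 3! * (-1/16) = -3/8.

-3/8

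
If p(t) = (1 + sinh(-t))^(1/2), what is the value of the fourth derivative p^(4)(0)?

Let u equal the inner series; expand the outer function in u and truncate.
The coefficient of t^4 in the expansion is -31/384, so p^(4)(0) = 4! * (-31/384) = -31/16.

-31/16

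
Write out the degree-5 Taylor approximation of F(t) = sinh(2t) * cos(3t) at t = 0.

Take the Cauchy product of the two expansions.
F(0) = 0
F′(0) = 2
F′′(0) = 0
F′′′(0) = -46
F^(4)(0) = 0
F^(5)(0) = 122
Dividing each by k! gives the coefficients c_0, ..., c_5.

61*t^5/60 - 23*t^3/3 + 2*t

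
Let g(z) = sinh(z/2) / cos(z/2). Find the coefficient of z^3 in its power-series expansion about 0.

1/12

Divide the numerator series by the denominator series (power-series long division).
g(0) = 0
g′(0) = 1/2
g′′(0) = 0
g′′′(0) = 1/2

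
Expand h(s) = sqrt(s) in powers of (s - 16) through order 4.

Use the known series and substitute for the argument.
h(16) = 4
h′(16) = 1/8
h′′(16) = -1/256
h′′′(16) = 3/8192
h^(4)(16) = -15/262144
Then c_k = h^(k)(16)/k! gives each Taylor coefficient.

-5*(s - 16)^4/2097152 + (s - 16)^3/16384 - (s - 16)^2/512 + (s - 16)/8 + 4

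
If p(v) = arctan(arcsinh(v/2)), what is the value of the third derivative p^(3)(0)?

Plug the Maclaurin series of the inner function into that of the outer and collect terms.
From the series, [v^3] p = -1/16; multiply by 3! = 6 to get -3/8.

-3/8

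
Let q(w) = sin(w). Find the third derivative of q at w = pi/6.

-sqrt(3)/2

Apply the Taylor formula c_k = f^(k)(a)/k!.
The coefficient of (w - pi/6)^3 in the expansion is -sqrt(3)/12, so q′′′(pi/6) = 3! * (-sqrt(3)/12) = -sqrt(3)/2.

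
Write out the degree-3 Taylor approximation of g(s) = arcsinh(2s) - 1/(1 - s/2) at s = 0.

Expand each term separately and add.
g(0) = -1
g′(0) = 3/2
g′′(0) = -1/2
g′′′(0) = -35/4
The Taylor polynomial is Σ g^(k)(0)/k! · s^k.

-35*s^3/24 - s^2/4 + 3*s/2 - 1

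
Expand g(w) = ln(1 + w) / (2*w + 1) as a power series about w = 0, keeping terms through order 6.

Use 1/(1 - r) = Σ r^k on the denominator, then take the Cauchy product.

-1327*w^6/30 + 661*w^5/30 - 131*w^4/12 + 16*w^3/3 - 5*w^2/2 + w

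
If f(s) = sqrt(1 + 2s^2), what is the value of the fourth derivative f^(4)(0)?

-12

Compute the successive derivatives at the expansion point and divide by k!.
From the series, [s^4] f = -1/2; multiply by 4! = 24 to get -12.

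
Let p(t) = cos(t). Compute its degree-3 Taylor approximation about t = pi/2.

Apply the Taylor formula c_k = f^(k)(a)/k!.
p(pi/2) = 0
p′(pi/2) = -1
p′′(pi/2) = 0
p′′′(pi/2) = 1
The Taylor polynomial is Σ p^(k)(pi/2)/k! · (t - pi/2)^k.

(t - pi/2)^3/6 - (t - pi/2)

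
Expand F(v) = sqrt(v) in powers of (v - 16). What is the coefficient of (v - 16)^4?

-5/2097152

Use the known series and substitute for the argument.
F(16) = 4
F′(16) = 1/8
F′′(16) = -1/256
F′′′(16) = 3/8192
F^(4)(16) = -15/262144
Then c_k = F^(k)(16)/k! gives each Taylor coefficient.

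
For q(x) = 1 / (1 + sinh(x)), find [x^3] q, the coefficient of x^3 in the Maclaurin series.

-7/6

Write 1/(1+u) = 1 - u + u^2 - u^3 + ... and substitute the series for u.
q(0) = 1
q′(0) = -1
q′′(0) = 2
q′′′(0) = -7
Then c_k = q^(k)(0)/k! gives each Taylor coefficient.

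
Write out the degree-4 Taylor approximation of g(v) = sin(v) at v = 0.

[v^0] = 0;  [v^1] = 1;  [v^2] = 0;  [v^3] = -1/6;  [v^4] = 0.

-v^3/6 + v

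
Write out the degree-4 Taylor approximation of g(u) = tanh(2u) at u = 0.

Apply the Taylor formula c_k = f^(k)(a)/k!.
g(0) = 0
g′(0) = 2
g′′(0) = 0
g′′′(0) = -16
g^(4)(0) = 0
The Taylor polynomial is Σ g^(k)(0)/k! · u^k.

-8*u^3/3 + 2*u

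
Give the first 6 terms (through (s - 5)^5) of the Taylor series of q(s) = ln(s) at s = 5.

[(s - 5)^0] = ln(5);  [(s - 5)^1] = 1/5;  [(s - 5)^2] = -1/50;  [(s - 5)^3] = 1/375;  [(s - 5)^4] = -1/2500;  [(s - 5)^5] = 1/15625.

(s - 5)^5/15625 - (s - 5)^4/2500 + (s - 5)^3/375 - (s - 5)^2/50 + (s - 5)/5 + ln(5)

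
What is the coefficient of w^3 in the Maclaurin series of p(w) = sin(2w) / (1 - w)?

2/3

Multiply the numerator's expansion by the denominator's geometric series.
p(0) = 0
p′(0) = 2
p′′(0) = 4
p′′′(0) = 4
So c_3 = p′′′(0)/3! = 2/3.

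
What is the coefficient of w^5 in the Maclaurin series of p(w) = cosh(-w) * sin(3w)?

-1/10

Write out both Maclaurin series and multiply, keeping only the needed powers.
p(0) = 0
p′(0) = 3
p′′(0) = 0
p′′′(0) = -18
p^(4)(0) = 0
p^(5)(0) = -12
So c_5 = p^(5)(0)/5! = -1/10.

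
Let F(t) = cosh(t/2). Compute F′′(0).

1/4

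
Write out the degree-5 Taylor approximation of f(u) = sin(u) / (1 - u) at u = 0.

101*u^5/120 + 5*u^4/6 + 5*u^3/6 + u^2 + u

Expand each factor separately, then convolve coefficients.
f(0) = 0
f′(0) = 1
f′′(0) = 2
f′′′(0) = 5
f^(4)(0) = 20
f^(5)(0) = 101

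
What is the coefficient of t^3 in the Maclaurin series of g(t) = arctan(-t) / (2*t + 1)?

-11/3

Expand 1/(denominator) as a geometric series and multiply by the numerator's series.
g(0) = 0
g′(0) = -1
g′′(0) = 4
g′′′(0) = -22
So c_3 = g′′′(0)/3! = -11/3.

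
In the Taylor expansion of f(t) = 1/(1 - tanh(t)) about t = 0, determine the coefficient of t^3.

Compose series: expand the inner function first, then feed it into the outer expansion.
So c_3 = f′′′(0)/3! = 2/3.

2/3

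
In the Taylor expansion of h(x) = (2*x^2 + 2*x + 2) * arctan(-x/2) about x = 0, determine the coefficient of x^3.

Multiply each power in the prefactor through the base expansion.
h(0) = 0
h′(0) = -1
h′′(0) = -2
h′′′(0) = -11/2

-11/12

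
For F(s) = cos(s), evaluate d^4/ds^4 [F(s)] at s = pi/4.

Apply the Taylor formula c_k = f^(k)(a)/k!.
The coefficient of (s - pi/4)^4 in the expansion is sqrt(2)/48, so F^(4)(pi/4) = 4! * (sqrt(2)/48) = sqrt(2)/2.

sqrt(2)/2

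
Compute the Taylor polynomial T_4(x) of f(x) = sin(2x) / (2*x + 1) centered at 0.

Multiply the numerator's expansion by the denominator's geometric series.
f(0) = 0
f′(0) = 2
f′′(0) = -8
f′′′(0) = 40
f^(4)(0) = -320

-40*x^4/3 + 20*x^3/3 - 4*x^2 + 2*x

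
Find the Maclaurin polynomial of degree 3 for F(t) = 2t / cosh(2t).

Divide the numerator series by the denominator series (power-series long division).
[t^0] = 0;  [t^1] = 2;  [t^2] = 0;  [t^3] = -4.

-4*t^3 + 2*t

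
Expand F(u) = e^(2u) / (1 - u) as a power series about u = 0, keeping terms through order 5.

109*u^5/15 + 7*u^4 + 19*u^3/3 + 5*u^2 + 3*u + 1

Use 1/(1 - r) = Σ r^k on the denominator, then take the Cauchy product.
F(0) = 1
F′(0) = 3
F′′(0) = 10
F′′′(0) = 38
F^(4)(0) = 168
F^(5)(0) = 872
Then c_k = F^(k)(0)/k! gives each Taylor coefficient.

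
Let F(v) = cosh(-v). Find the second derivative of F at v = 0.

1

From the series, [v^2] F = 1/2; multiply by 2! = 2 to get 1.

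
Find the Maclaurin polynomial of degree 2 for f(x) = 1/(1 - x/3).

x^2/9 + x/3 + 1

Compute the successive derivatives at the expansion point and divide by k!.
[x^0] = 1;  [x^1] = 1/3;  [x^2] = 1/9.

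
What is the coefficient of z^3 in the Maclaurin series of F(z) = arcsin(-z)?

Use the known series and substitute for the argument.
F(0) = 0
F′(0) = -1
F′′(0) = 0
F′′′(0) = -1
Then c_k = F^(k)(0)/k! gives each Taylor coefficient.

-1/6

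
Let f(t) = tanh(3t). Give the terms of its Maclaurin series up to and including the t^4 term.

-9*t^3 + 3*t

Apply the Taylor formula c_k = f^(k)(a)/k!.
[t^0] = 0;  [t^1] = 3;  [t^2] = 0;  [t^3] = -9;  [t^4] = 0.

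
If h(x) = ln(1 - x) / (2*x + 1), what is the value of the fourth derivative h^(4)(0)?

154

Expand 1/(denominator) as a geometric series and multiply by the numerator's series.
From the series, [x^4] h = 77/12; multiply by 4! = 24 to get 154.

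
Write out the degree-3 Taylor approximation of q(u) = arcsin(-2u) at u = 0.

-4*u^3/3 - 2*u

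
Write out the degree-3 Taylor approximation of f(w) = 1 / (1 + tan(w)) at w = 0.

-4*w^3/3 + w^2 - w + 1

Use the geometric series for the reciprocal, then substitute.
f(0) = 1
f′(0) = -1
f′′(0) = 2
f′′′(0) = -8
Then c_k = f^(k)(0)/k! gives each Taylor coefficient.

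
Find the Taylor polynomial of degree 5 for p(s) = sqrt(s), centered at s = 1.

p(1) = 1
p′(1) = 1/2
p′′(1) = -1/4
p′′′(1) = 3/8
p^(4)(1) = -15/16
p^(5)(1) = 105/32

7*(s - 1)^5/256 - 5*(s - 1)^4/128 + (s - 1)^3/16 - (s - 1)^2/8 + (s - 1)/2 + 1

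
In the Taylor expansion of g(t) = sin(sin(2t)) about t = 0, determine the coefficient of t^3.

-8/3

Plug the Maclaurin series of the inner function into that of the outer and collect terms.
g(0) = 0
g′(0) = 2
g′′(0) = 0
g′′′(0) = -16
Then c_k = g^(k)(0)/k! gives each Taylor coefficient.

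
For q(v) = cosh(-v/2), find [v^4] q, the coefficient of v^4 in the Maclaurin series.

1/384

Differentiate repeatedly and evaluate at the center.
q(0) = 1
q′(0) = 0
q′′(0) = 1/4
q′′′(0) = 0
q^(4)(0) = 1/16
So c_4 = q^(4)(0)/4! = 1/384.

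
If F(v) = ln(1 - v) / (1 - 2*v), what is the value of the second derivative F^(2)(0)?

Use 1/(1 - r) = Σ r^k on the denominator, then take the Cauchy product.
From the series, [v^2] F = -5/2; multiply by 2! = 2 to get -5.

-5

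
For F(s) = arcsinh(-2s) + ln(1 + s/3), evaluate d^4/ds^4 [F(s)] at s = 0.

Add the two expansions coefficient-wise.
The coefficient of s^4 in the expansion is -1/324, so F^(4)(0) = 4! * (-1/324) = -2/27.

-2/27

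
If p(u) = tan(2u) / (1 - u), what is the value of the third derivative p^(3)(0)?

28

Take the Cauchy product of the two expansions.
From the series, [u^3] p = 14/3; multiply by 3! = 6 to get 28.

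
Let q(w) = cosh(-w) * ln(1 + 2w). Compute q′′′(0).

22

Take the Cauchy product of the two expansions.
From the series, [w^3] q = 11/3; multiply by 3! = 6 to get 22.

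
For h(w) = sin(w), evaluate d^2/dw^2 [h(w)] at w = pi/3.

-sqrt(3)/2

From the series, [(w - pi/3)^2] h = -sqrt(3)/4; multiply by 2! = 2 to get -sqrt(3)/2.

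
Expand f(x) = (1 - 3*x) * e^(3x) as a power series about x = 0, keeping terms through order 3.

Distribute the polynomial across the series and collect like powers.
f(0) = 1
f′(0) = 0
f′′(0) = -9
f′′′(0) = -54

-9*x^3 - 9*x^2/2 + 1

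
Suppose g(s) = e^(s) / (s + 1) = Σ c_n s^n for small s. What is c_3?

Use 1/(1 - r) = Σ r^k on the denominator, then take the Cauchy product.

-1/3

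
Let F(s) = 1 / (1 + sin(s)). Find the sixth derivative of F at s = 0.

272

Use the geometric series for the reciprocal, then substitute.
From the series, [s^6] F = 17/45; multiply by 6! = 720 to get 272.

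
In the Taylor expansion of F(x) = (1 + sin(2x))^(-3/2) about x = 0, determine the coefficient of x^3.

Substitute the inner expansion into the outer series and collect powers.
F(0) = 1
F′(0) = -3
F′′(0) = 15
F′′′(0) = -93
Then c_k = F^(k)(0)/k! gives each Taylor coefficient.

-31/2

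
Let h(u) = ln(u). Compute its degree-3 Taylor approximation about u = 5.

(u - 5)^3/375 - (u - 5)^2/50 + (u - 5)/5 + ln(5)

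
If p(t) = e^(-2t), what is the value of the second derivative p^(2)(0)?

From the series, [t^2] p = 2; multiply by 2! = 2 to get 4.

4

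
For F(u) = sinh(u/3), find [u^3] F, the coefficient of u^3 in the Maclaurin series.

1/162

F(0) = 0
F′(0) = 1/3
F′′(0) = 0
F′′′(0) = 1/27
Dividing each by k! gives the coefficients c_0, ..., c_3.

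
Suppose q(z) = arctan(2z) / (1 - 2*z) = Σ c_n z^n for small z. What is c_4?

32/3

Use 1/(1 - r) = Σ r^k on the denominator, then take the Cauchy product.
q(0) = 0
q′(0) = 2
q′′(0) = 8
q′′′(0) = 32
q^(4)(0) = 256
The Taylor polynomial is Σ q^(k)(0)/k! · z^k.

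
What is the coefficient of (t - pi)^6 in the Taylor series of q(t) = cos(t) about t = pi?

Differentiate repeatedly and evaluate at the center.
So c_6 = q^(6)(pi)/6! = 1/720.

1/720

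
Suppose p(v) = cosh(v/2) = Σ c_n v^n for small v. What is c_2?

Compute the successive derivatives at the expansion point and divide by k!.
p(0) = 1
p′(0) = 0
p′′(0) = 1/4
So c_2 = p′′(0)/2! = 1/8.

1/8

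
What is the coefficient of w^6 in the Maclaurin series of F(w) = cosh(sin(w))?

Substitute the inner expansion into the outer series and collect powers.
F(0) = 1
F′(0) = 0
F′′(0) = 1
F′′′(0) = 0
F^(4)(0) = -3
F^(5)(0) = 0
F^(6)(0) = -3

-1/240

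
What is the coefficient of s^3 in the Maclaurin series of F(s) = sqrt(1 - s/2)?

[s^0] = 1;  [s^1] = -1/4;  [s^2] = -1/32;  [s^3] = -1/128.

-1/128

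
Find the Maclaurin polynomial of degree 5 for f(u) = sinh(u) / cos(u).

Invert the denominator's series and multiply.
f(0) = 0
f′(0) = 1
f′′(0) = 0
f′′′(0) = 4
f^(4)(0) = 0
f^(5)(0) = 36

3*u^5/10 + 2*u^3/3 + u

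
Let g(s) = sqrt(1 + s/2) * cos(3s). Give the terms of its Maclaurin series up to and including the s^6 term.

Expand each factor separately, then convolve coefficients.
[s^0] = 1;  [s^1] = 1/4;  [s^2] = -145/32;  [s^3] = -143/128;  [s^4] = 7195/2048;  [s^5] = 6631/8192;  [s^6] = -362841/327680.

-362841*s^6/327680 + 6631*s^5/8192 + 7195*s^4/2048 - 143*s^3/128 - 145*s^2/32 + s/4 + 1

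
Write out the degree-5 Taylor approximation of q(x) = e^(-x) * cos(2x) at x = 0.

Write out both Maclaurin series and multiply, keeping only the needed powers.
q(0) = 1
q′(0) = -1
q′′(0) = -3
q′′′(0) = 11
q^(4)(0) = -7
q^(5)(0) = -41

-41*x^5/120 - 7*x^4/24 + 11*x^3/6 - 3*x^2/2 - x + 1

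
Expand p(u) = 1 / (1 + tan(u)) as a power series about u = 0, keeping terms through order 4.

Write 1/(1+u) = 1 - u + u^2 - u^3 + ... and substitute the series for u.
p(0) = 1
p′(0) = -1
p′′(0) = 2
p′′′(0) = -8
p^(4)(0) = 40

5*u^4/3 - 4*u^3/3 + u^2 - u + 1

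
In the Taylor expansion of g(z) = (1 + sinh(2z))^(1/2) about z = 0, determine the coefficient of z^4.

-31/24

Substitute the inner expansion into the outer series and collect powers.
g(0) = 1
g′(0) = 1
g′′(0) = -1
g′′′(0) = 7
g^(4)(0) = -31
Then c_k = g^(k)(0)/k! gives each Taylor coefficient.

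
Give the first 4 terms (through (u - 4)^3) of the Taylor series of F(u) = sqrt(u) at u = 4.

(u - 4)^3/512 - (u - 4)^2/64 + (u - 4)/4 + 2

F(4) = 2
F′(4) = 1/4
F′′(4) = -1/32
F′′′(4) = 3/256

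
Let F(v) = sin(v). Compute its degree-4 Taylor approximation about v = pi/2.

Differentiate repeatedly and evaluate at the center.
F(pi/2) = 1
F′(pi/2) = 0
F′′(pi/2) = -1
F′′′(pi/2) = 0
F^(4)(pi/2) = 1

(v - pi/2)^4/24 - (v - pi/2)^2/2 + 1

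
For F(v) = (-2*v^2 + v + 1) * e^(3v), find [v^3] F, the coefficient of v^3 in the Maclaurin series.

3

Shift and add copies of the series according to the polynomial's terms.
F(0) = 1
F′(0) = 4
F′′(0) = 11
F′′′(0) = 18
So c_3 = F′′′(0)/3! = 3.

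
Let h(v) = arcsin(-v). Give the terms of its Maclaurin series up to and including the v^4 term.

-v^3/6 - v

Compute the successive derivatives at the expansion point and divide by k!.
h(0) = 0
h′(0) = -1
h′′(0) = 0
h′′′(0) = -1
h^(4)(0) = 0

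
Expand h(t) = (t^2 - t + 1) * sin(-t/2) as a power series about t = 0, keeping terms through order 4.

Multiply each power in the prefactor through the base expansion.
h(0) = 0
h′(0) = -1/2
h′′(0) = 1
h′′′(0) = -23/8
h^(4)(0) = -1/2

-t^4/48 - 23*t^3/48 + t^2/2 - t/2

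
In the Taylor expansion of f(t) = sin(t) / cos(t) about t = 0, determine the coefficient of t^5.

Write the quotient as an unknown series and match coefficients against numerator = denominator · series.

2/15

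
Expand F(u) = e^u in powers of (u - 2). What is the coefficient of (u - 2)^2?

e^(2)/2

F(2) = e^(2)
F′(2) = e^(2)
F′′(2) = e^(2)
The Taylor polynomial is Σ F^(k)(2)/k! · (u - 2)^k.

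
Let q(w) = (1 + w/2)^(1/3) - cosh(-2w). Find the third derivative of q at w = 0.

5/108

Combine the two series term by term.
The coefficient of w^3 in the expansion is 5/648, so q′′′(0) = 3! * (5/648) = 5/108.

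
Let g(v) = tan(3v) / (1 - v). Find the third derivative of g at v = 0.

72

Take the Cauchy product of the two expansions.
The coefficient of v^3 in the expansion is 12, so g′′′(0) = 3! * (12) = 72.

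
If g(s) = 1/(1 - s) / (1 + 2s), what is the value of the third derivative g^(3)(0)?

-30

Take the Cauchy product of the two expansions.
The coefficient of s^3 in the expansion is -5, so g′′′(0) = 3! * (-5) = -30.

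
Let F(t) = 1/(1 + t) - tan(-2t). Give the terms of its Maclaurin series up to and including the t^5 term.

49*t^5/15 + t^4 + 5*t^3/3 + t^2 + t + 1

Add the two expansions coefficient-wise.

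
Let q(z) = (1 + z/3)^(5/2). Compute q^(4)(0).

Apply the Taylor formula c_k = f^(k)(a)/k!.
The coefficient of z^4 in the expansion is -5/10368, so q^(4)(0) = 4! * (-5/10368) = -5/432.

-5/432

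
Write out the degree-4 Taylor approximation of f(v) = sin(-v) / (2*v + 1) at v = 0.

Use 1/(1 - r) = Σ r^k on the denominator, then take the Cauchy product.
f(0) = 0
f′(0) = -1
f′′(0) = 4
f′′′(0) = -23
f^(4)(0) = 184
Then c_k = f^(k)(0)/k! gives each Taylor coefficient.

23*v^4/3 - 23*v^3/6 + 2*v^2 - v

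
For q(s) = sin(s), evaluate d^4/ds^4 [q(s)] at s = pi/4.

sqrt(2)/2

Use the known series and substitute for the argument.
The coefficient of (s - pi/4)^4 in the expansion is sqrt(2)/48, so q^(4)(pi/4) = 4! * (sqrt(2)/48) = sqrt(2)/2.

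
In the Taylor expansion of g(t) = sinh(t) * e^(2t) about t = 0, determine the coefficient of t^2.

Expand each factor separately, then convolve coefficients.

2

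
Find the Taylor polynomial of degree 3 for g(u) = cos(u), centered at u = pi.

(u - pi)^2/2 - 1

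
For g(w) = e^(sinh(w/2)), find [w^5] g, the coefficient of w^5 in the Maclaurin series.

1/320

Plug the Maclaurin series of the inner function into that of the outer and collect terms.
g(0) = 1
g′(0) = 1/2
g′′(0) = 1/4
g′′′(0) = 1/4
g^(4)(0) = 5/16
g^(5)(0) = 3/8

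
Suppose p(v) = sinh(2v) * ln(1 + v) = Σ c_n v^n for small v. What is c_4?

Take the Cauchy product of the two expansions.
p(0) = 0
p′(0) = 0
p′′(0) = 4
p′′′(0) = -6
p^(4)(0) = 48

2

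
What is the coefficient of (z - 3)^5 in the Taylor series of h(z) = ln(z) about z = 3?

h(3) = ln(3)
h′(3) = 1/3
h′′(3) = -1/9
h′′′(3) = 2/27
h^(4)(3) = -2/27
h^(5)(3) = 8/81
So c_5 = h^(5)(3)/5! = 1/1215.

1/1215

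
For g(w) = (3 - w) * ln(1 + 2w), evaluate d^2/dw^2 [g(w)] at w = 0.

Shift and add copies of the series according to the polynomial's terms.
The coefficient of w^2 in the expansion is -8, so g′′(0) = 2! * (-8) = -16.

-16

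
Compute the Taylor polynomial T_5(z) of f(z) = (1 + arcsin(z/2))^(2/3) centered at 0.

1369*z^5/466560 - z^4/243 + 13*z^3/648 - z^2/36 + z/3 + 1

Plug the Maclaurin series of the inner function into that of the outer and collect terms.
[z^0] = 1;  [z^1] = 1/3;  [z^2] = -1/36;  [z^3] = 13/648;  [z^4] = -1/243;  [z^5] = 1369/466560.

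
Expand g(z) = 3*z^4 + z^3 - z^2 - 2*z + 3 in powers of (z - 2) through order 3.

25*(z - 2)^3 + 77*(z - 2)^2 + 102*(z - 2) + 51

[(z - 2)^0] = 51;  [(z - 2)^1] = 102;  [(z - 2)^2] = 77;  [(z - 2)^3] = 25.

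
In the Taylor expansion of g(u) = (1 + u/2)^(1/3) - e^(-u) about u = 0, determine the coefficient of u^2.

Combine the two series term by term.
g(0) = 0
g′(0) = 7/6
g′′(0) = -19/18
So c_2 = g′′(0)/2! = -19/36.

-19/36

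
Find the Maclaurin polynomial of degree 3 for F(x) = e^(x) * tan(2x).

11*x^3/3 + 2*x^2 + 2*x

Multiply the two series term by term and collect like powers.
F(0) = 0
F′(0) = 2
F′′(0) = 4
F′′′(0) = 22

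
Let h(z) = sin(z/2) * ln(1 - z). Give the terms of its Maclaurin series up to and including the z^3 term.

-z^3/4 - z^2/2

Multiply the two series term by term and collect like powers.
h(0) = 0
h′(0) = 0
h′′(0) = -1
h′′′(0) = -3/2
Then c_k = h^(k)(0)/k! gives each Taylor coefficient.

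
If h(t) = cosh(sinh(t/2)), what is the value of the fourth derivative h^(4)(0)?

Let u equal the inner series; expand the outer function in u and truncate.
The coefficient of t^4 in the expansion is 5/384, so h^(4)(0) = 4! * (5/384) = 5/16.

5/16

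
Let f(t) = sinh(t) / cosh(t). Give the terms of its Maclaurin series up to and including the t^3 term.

Write the quotient as an unknown series and match coefficients against numerator = denominator · series.
[t^0] = 0;  [t^1] = 1;  [t^2] = 0;  [t^3] = -1/3.

-t^3/3 + t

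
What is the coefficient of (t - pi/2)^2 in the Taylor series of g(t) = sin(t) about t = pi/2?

g(pi/2) = 1
g′(pi/2) = 0
g′′(pi/2) = -1
Then c_k = g^(k)(pi/2)/k! gives each Taylor coefficient.

-1/2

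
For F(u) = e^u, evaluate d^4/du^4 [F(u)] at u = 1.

Differentiate repeatedly and evaluate at the center.
From the series, [(u - 1)^4] F = e/24; multiply by 4! = 24 to get e.

e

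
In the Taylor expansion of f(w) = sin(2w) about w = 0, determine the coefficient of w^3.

-4/3

[w^0] = 0;  [w^1] = 2;  [w^2] = 0;  [w^3] = -4/3.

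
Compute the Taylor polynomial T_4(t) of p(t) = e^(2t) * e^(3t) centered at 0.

625*t^4/24 + 125*t^3/6 + 25*t^2/2 + 5*t + 1

Multiply the two series term by term and collect like powers.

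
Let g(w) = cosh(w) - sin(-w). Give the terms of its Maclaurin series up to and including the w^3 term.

Add the two expansions coefficient-wise.

-w^3/6 + w^2/2 + w + 1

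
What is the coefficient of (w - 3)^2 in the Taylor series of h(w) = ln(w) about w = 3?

Use the known series and substitute for the argument.
h(3) = ln(3)
h′(3) = 1/3
h′′(3) = -1/9
Then c_k = h^(k)(3)/k! gives each Taylor coefficient.

-1/18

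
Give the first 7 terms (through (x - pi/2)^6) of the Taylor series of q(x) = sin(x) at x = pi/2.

q(pi/2) = 1
q′(pi/2) = 0
q′′(pi/2) = -1
q′′′(pi/2) = 0
q^(4)(pi/2) = 1
q^(5)(pi/2) = 0
q^(6)(pi/2) = -1

-(x - pi/2)^6/720 + (x - pi/2)^4/24 - (x - pi/2)^2/2 + 1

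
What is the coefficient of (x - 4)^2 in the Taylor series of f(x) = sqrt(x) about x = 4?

f(4) = 2
f′(4) = 1/4
f′′(4) = -1/32
Dividing each by k! gives the coefficients c_0, ..., c_2.

-1/64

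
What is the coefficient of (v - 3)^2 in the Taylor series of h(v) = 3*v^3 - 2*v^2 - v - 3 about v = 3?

25

h(3) = 57
h′(3) = 68
h′′(3) = 50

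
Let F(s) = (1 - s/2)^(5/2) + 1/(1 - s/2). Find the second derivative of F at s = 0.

23/16

Expand each term separately and add.
From the series, [s^2] F = 23/32; multiply by 2! = 2 to get 23/16.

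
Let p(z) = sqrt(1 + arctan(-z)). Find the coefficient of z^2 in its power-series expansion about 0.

Plug the Maclaurin series of the inner function into that of the outer and collect terms.
So c_2 = p′′(0)/2! = -1/8.

-1/8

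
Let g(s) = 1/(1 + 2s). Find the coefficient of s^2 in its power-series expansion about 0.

Apply the Taylor formula c_k = f^(k)(a)/k!.
[s^0] = 1;  [s^1] = -2;  [s^2] = 4.

4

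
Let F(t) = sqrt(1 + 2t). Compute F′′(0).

-1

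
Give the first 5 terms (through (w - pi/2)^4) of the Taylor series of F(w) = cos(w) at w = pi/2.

[(w - pi/2)^0] = 0;  [(w - pi/2)^1] = -1;  [(w - pi/2)^2] = 0;  [(w - pi/2)^3] = 1/6;  [(w - pi/2)^4] = 0.

(w - pi/2)^3/6 - (w - pi/2)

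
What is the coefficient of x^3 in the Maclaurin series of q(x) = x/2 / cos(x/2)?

1/16

Invert the denominator's series and multiply.
[x^0] = 0;  [x^1] = 1/2;  [x^2] = 0;  [x^3] = 1/16.
So c_3 = q′′′(0)/3! = 1/16.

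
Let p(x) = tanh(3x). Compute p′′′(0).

From the series, [x^3] p = -9; multiply by 3! = 6 to get -54.

-54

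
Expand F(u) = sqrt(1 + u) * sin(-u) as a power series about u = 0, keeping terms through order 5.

Expand each factor separately, then convolve coefficients.
F(0) = 0
F′(0) = -1
F′′(0) = -1
F′′′(0) = 7/4
F^(4)(0) = 1/2
F^(5)(0) = 19/16

19*u^5/1920 + u^4/48 + 7*u^3/24 - u^2/2 - u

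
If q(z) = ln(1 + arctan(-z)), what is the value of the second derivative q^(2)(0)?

Let u equal the inner series; expand the outer function in u and truncate.
The coefficient of z^2 in the expansion is -1/2, so q′′(0) = 2! * (-1/2) = -1.

-1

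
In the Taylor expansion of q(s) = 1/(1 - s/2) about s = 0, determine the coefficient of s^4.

Use the known series and substitute for the argument.
q(0) = 1
q′(0) = 1/2
q′′(0) = 1/2
q′′′(0) = 3/4
q^(4)(0) = 3/2
Dividing each by k! gives the coefficients c_0, ..., c_4.

1/16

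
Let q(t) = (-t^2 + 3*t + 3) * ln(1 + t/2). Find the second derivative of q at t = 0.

9/4

Multiply each power in the prefactor through the base expansion.
The coefficient of t^2 in the expansion is 9/8, so q′′(0) = 2! * (9/8) = 9/4.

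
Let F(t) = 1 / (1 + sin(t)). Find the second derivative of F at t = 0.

2

Write 1/(1+u) = 1 - u + u^2 - u^3 + ... and substitute the series for u.
From the series, [t^2] F = 1; multiply by 2! = 2 to get 2.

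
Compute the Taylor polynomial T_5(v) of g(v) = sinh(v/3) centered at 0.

g(0) = 0
g′(0) = 1/3
g′′(0) = 0
g′′′(0) = 1/27
g^(4)(0) = 0
g^(5)(0) = 1/243

v^5/29160 + v^3/162 + v/3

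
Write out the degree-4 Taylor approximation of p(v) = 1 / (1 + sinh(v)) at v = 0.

Write 1/(1+u) = 1 - u + u^2 - u^3 + ... and substitute the series for u.

4*v^4/3 - 7*v^3/6 + v^2 - v + 1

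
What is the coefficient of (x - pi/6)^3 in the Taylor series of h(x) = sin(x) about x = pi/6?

Apply the Taylor formula c_k = f^(k)(a)/k!.
So c_3 = h′′′(pi/6)/3! = -sqrt(3)/12.

-sqrt(3)/12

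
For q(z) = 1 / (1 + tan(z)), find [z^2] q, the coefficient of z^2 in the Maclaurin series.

Use the geometric series for the reciprocal, then substitute.
q(0) = 1
q′(0) = -1
q′′(0) = 2

1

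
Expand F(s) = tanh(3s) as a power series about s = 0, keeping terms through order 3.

Compute the successive derivatives at the expansion point and divide by k!.

-9*s^3 + 3*s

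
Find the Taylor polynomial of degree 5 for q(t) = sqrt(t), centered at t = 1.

q(1) = 1
q′(1) = 1/2
q′′(1) = -1/4
q′′′(1) = 3/8
q^(4)(1) = -15/16
q^(5)(1) = 105/32

7*(t - 1)^5/256 - 5*(t - 1)^4/128 + (t - 1)^3/16 - (t - 1)^2/8 + (t - 1)/2 + 1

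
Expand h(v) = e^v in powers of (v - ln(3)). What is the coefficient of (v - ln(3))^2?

Differentiate repeatedly and evaluate at the center.
h(ln(3)) = 3
h′(ln(3)) = 3
h′′(ln(3)) = 3

3/2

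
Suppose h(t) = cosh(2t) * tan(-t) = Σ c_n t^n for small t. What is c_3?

Take the Cauchy product of the two expansions.
h(0) = 0
h′(0) = -1
h′′(0) = 0
h′′′(0) = -14
So c_3 = h′′′(0)/3! = -7/3.

-7/3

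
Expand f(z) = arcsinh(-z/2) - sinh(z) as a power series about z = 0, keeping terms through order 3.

-7*z^3/48 - 3*z/2

Expand each term separately and add.
f(0) = 0
f′(0) = -3/2
f′′(0) = 0
f′′′(0) = -7/8
The Taylor polynomial is Σ f^(k)(0)/k! · z^k.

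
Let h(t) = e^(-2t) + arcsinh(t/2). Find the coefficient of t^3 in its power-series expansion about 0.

-65/48

Expand each term separately and add.
h(0) = 1
h′(0) = -3/2
h′′(0) = 4
h′′′(0) = -65/8
The Taylor polynomial is Σ h^(k)(0)/k! · t^k.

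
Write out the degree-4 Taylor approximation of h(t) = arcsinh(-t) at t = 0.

Differentiate repeatedly and evaluate at the center.
h(0) = 0
h′(0) = -1
h′′(0) = 0
h′′′(0) = 1
h^(4)(0) = 0
The Taylor polynomial is Σ h^(k)(0)/k! · t^k.

t^3/6 - t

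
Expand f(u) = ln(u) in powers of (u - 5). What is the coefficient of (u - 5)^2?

-1/50

f(5) = ln(5)
f′(5) = 1/5
f′′(5) = -1/25
So c_2 = f′′(5)/2! = -1/50.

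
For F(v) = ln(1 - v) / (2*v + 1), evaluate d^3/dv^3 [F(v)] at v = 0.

-20

Use 1/(1 - r) = Σ r^k on the denominator, then take the Cauchy product.
From the series, [v^3] F = -10/3; multiply by 3! = 6 to get -20.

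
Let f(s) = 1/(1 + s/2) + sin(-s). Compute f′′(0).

Add the two expansions coefficient-wise.
The coefficient of s^2 in the expansion is 1/4, so f′′(0) = 2! * (1/4) = 1/2.

1/2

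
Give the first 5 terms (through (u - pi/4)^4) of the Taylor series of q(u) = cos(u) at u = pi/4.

[(u - pi/4)^0] = sqrt(2)/2;  [(u - pi/4)^1] = -sqrt(2)/2;  [(u - pi/4)^2] = -sqrt(2)/4;  [(u - pi/4)^3] = sqrt(2)/12;  [(u - pi/4)^4] = sqrt(2)/48.

sqrt(2)*(u - pi/4)^4/48 + sqrt(2)*(u - pi/4)^3/12 - sqrt(2)*(u - pi/4)^2/4 - sqrt(2)*(u - pi/4)/2 + sqrt(2)/2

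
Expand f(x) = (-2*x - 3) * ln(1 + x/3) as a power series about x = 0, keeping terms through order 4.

-5*x^4/324 + 2*x^3/27 - x^2/2 - x

Multiply each power in the prefactor through the base expansion.
[x^0] = 0;  [x^1] = -1;  [x^2] = -1/2;  [x^3] = 2/27;  [x^4] = -5/324.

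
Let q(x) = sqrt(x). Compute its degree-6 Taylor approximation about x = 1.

q(1) = 1
q′(1) = 1/2
q′′(1) = -1/4
q′′′(1) = 3/8
q^(4)(1) = -15/16
q^(5)(1) = 105/32
q^(6)(1) = -945/64
Then c_k = q^(k)(1)/k! gives each Taylor coefficient.

-21*(x - 1)^6/1024 + 7*(x - 1)^5/256 - 5*(x - 1)^4/128 + (x - 1)^3/16 - (x - 1)^2/8 + (x - 1)/2 + 1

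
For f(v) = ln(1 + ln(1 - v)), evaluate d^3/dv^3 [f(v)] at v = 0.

Let u equal the inner series; expand the outer function in u and truncate.
The coefficient of v^3 in the expansion is -7/6, so f′′′(0) = 3! * (-7/6) = -7.

-7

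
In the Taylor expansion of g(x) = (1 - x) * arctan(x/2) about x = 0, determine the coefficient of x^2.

-1/2

Shift and add copies of the series according to the polynomial's terms.
g(0) = 0
g′(0) = 1/2
g′′(0) = -1
The Taylor polynomial is Σ g^(k)(0)/k! · x^k.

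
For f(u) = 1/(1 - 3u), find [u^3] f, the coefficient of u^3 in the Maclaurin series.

Use the known series and substitute for the argument.
[u^0] = 1;  [u^1] = 3;  [u^2] = 9;  [u^3] = 27.

27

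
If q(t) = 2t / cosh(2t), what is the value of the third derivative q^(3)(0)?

Write the quotient as an unknown series and match coefficients against numerator = denominator · series.
The coefficient of t^3 in the expansion is -4, so q′′′(0) = 3! * (-4) = -24.

-24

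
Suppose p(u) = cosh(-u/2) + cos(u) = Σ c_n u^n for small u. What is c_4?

17/384

Add the two expansions coefficient-wise.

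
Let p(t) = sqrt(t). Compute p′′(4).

The coefficient of (t - 4)^2 in the expansion is -1/64, so p′′(4) = 2! * (-1/64) = -1/32.

-1/32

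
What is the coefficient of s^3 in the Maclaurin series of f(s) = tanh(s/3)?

[s^0] = 0;  [s^1] = 1/3;  [s^2] = 0;  [s^3] = -1/81.

-1/81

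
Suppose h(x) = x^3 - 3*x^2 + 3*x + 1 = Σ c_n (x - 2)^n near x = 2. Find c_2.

Differentiate repeatedly and evaluate at the center.
h(2) = 3
h′(2) = 3
h′′(2) = 6

3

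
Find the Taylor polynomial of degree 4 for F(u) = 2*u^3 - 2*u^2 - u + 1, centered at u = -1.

2*(u + 1)^3 - 8*(u + 1)^2 + 9*(u + 1) - 2

[(u + 1)^0] = -2;  [(u + 1)^1] = 9;  [(u + 1)^2] = -8;  [(u + 1)^3] = 2;  [(u + 1)^4] = 0.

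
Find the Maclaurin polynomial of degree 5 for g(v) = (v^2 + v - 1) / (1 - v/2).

5*v^5/32 + 5*v^4/16 + 5*v^3/8 + 5*v^2/4 + v/2 - 1

Multiply each power in the prefactor through the base expansion.
g(0) = -1
g′(0) = 1/2
g′′(0) = 5/2
g′′′(0) = 15/4
g^(4)(0) = 15/2
g^(5)(0) = 75/4
The Taylor polynomial is Σ g^(k)(0)/k! · v^k.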